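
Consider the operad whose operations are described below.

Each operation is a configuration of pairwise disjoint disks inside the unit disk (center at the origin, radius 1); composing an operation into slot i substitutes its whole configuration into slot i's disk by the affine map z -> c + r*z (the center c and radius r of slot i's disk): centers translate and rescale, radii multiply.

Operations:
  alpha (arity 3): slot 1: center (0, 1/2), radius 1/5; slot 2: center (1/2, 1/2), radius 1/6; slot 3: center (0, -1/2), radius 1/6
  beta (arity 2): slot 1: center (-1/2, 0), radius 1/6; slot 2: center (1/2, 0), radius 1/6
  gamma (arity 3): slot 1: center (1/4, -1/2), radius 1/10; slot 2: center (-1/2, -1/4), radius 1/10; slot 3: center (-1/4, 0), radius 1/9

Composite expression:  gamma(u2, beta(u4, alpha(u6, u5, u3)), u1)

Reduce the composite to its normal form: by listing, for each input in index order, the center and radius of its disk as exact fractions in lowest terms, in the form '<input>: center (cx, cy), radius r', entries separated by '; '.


u1: center (-1/4, 0), radius 1/9; u2: center (1/4, -1/2), radius 1/10; u3: center (-9/20, -31/120), radius 1/360; u4: center (-11/20, -1/4), radius 1/60; u5: center (-53/120, -29/120), radius 1/360; u6: center (-9/20, -29/120), radius 1/300

Only the slot chain above each u matters under gamma; compose those maps.
tracing u2 down its 1-map path: center (1/4, -1/2), radius 1/10
tracing u4 down its 2-map path: center (-11/20, -1/4), radius 1/60
tracing u6 down its 3-map path: center (-9/20, -29/120), radius 1/300
tracing u5 down its 3-map path: center (-53/120, -29/120), radius 1/360
tracing u3 down its 3-map path: center (-9/20, -31/120), radius 1/360
tracing u1 down its 1-map path: center (-1/4, 0), radius 1/9


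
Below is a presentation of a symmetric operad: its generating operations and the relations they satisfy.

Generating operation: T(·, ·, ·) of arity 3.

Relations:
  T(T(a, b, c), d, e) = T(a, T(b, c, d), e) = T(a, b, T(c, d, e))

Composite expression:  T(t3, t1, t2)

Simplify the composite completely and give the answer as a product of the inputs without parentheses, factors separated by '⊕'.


All parenthesizations of T agree; list the t-inputs left to right.
T(t3, t1, t2) flattens to t3 ⊕ t1 ⊕ t2

t3 ⊕ t1 ⊕ t2


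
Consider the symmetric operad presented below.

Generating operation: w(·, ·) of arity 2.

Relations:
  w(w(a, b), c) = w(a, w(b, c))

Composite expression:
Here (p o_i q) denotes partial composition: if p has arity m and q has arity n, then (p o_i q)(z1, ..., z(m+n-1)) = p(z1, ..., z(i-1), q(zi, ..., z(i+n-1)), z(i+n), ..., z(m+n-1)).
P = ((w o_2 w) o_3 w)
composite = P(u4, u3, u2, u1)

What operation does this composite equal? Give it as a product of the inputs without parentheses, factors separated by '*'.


u4 * u3 * u2 * u1

Key point: w is associative — brackets drop, the u-order remains.
w(u2, u1) flattens to u2 * u1
w(u3, w(u2, u1)) flattens to u3 * u2 * u1
w(u4, w(u3, w(u2, u1))) flattens to u4 * u3 * u2 * u1


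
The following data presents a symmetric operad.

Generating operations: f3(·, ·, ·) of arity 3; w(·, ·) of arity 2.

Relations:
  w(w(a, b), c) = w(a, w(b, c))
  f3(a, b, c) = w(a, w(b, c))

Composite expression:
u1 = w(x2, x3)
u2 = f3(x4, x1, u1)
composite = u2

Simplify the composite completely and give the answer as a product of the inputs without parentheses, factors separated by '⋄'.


Key point: f3 is associative — brackets drop, the x-order remains.
w(x2, x3) flattens to x2 ⋄ x3
f3(x4, x1, w(x2, x3)) flattens to x4 ⋄ x1 ⋄ x2 ⋄ x3

x4 ⋄ x1 ⋄ x2 ⋄ x3


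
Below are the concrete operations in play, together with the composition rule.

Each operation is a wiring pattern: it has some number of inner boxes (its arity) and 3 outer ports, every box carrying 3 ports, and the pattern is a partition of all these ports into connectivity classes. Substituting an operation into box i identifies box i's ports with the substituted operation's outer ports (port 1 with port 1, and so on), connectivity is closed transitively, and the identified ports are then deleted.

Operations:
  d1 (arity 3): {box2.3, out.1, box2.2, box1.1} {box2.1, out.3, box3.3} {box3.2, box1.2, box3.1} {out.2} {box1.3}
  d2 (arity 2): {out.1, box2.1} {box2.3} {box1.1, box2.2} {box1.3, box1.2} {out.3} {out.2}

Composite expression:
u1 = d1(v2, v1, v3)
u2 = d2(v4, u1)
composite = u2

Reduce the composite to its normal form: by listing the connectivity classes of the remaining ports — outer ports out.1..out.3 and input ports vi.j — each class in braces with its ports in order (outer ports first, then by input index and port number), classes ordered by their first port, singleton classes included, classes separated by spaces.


{out.1, v1.2, v1.3, v2.1} {out.2} {out.3} {v1.1, v3.3} {v2.2, v3.1, v3.2} {v2.3} {v4.1} {v4.2, v4.3}

Connectivity passes through glued d2-boundaries; trace each wire chain.
stage d1: inputs (v2, v1, v3), connectivity {out.1, v1.2, v1.3, v2.1} {out.2} {out.3, v1.1, v3.3} {v2.2, v3.1, v3.2} {v2.3}, out.j its boundary
stage d2: inputs (v4, v2, v1, v3), connectivity {out.1, v1.2, v1.3, v2.1} {out.2} {out.3} {v1.1, v3.3} {v2.2, v3.1, v3.2} {v2.3} {v4.1} {v4.2, v4.3}, out.j its boundary


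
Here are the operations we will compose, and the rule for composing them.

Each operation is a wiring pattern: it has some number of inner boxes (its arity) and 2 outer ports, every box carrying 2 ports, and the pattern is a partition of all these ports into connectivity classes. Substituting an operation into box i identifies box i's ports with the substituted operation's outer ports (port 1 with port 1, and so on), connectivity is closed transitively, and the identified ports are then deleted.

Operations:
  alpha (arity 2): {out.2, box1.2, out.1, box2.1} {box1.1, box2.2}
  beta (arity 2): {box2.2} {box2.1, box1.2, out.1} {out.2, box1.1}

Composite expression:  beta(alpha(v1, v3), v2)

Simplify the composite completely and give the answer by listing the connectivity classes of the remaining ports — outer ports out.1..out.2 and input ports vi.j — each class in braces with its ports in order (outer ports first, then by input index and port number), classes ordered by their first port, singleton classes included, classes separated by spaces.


After gluing at beta, chains via deleted ports link the v-ports.
alpha over (v1, v3) gives {out.1, out.2, v1.2, v3.1} {v1.1, v3.2}, out.j being that stage's outer ports
beta over (v1, v3, v2) gives {out.1, out.2, v1.2, v2.1, v3.1} {v1.1, v3.2} {v2.2}, out.j being that stage's outer ports

{out.1, out.2, v1.2, v2.1, v3.1} {v1.1, v3.2} {v2.2}


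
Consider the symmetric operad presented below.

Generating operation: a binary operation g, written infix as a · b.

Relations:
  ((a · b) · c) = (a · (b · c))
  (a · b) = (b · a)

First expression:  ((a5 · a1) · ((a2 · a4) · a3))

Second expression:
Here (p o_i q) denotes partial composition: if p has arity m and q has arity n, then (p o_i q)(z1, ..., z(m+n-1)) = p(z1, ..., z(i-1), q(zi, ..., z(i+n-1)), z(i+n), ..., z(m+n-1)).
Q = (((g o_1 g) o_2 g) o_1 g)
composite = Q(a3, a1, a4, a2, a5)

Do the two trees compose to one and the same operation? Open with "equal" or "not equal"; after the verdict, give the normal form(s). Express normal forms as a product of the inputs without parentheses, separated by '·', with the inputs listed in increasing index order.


Reducing the first expression gives a1 · a2 · a3 · a4 · a5
Reducing the second expression gives a1 · a2 · a3 · a4 · a5
Same normal form: equal.

equal; both compose to a1 · a2 · a3 · a4 · a5


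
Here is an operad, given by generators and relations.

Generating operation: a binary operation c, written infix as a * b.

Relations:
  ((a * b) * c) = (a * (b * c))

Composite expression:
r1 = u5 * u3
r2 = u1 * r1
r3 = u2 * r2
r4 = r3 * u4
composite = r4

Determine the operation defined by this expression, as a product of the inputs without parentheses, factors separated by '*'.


u2 * u1 * u5 * u3 * u4

The c-tree's shape is irrelevant; the u-reading-order decides.
(u5 * u3) spells out as u5 * u3
(u1 * (u5 * u3)) spells out as u1 * u5 * u3
(u2 * (u1 * (u5 * u3))) spells out as u2 * u1 * u5 * u3
((u2 * (u1 * (u5 * u3))) * u4) spells out as u2 * u1 * u5 * u3 * u4


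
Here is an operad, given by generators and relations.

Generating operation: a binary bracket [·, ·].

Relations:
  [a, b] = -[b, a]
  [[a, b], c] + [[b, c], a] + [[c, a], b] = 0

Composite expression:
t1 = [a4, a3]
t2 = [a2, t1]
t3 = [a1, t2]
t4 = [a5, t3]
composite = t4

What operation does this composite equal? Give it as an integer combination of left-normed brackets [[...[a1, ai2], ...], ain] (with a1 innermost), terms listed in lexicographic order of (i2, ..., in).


[[[[a1, a2], a3], a4], a5] - [[[[a1, a2], a4], a3], a5] - [[[[a1, a3], a4], a2], a5] + [[[[a1, a4], a3], a2], a5]

Skip Jacobi rewriting: expand, keep a1-initial words, read off terms.
Composite bracket: [a5, [a1, [a2, [a4, a3]]]]
Expanding via [a, b] = ab - ba: 16 signed words (2^4 = 16).
The a1-initial words carry the normal form:
  the word a1a2a3a4a5 carries sign +1 and contributes +[[[[a1, a2], a3], a4], a5]
  the word a1a2a4a3a5 carries sign -1 and contributes -[[[[a1, a2], a4], a3], a5]
  the word a1a3a4a2a5 carries sign -1 and contributes -[[[[a1, a3], a4], a2], a5]
  the word a1a4a3a2a5 carries sign +1 and contributes +[[[[a1, a4], a3], a2], a5]


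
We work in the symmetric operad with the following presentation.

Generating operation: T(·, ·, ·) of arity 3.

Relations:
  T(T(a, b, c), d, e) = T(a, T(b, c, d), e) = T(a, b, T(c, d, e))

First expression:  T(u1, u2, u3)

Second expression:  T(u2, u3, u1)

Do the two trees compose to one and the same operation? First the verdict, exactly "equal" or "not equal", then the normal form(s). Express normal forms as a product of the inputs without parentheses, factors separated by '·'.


not equal: they reduce to u1 · u2 · u3 and u2 · u3 · u1

Normal form of the first expression: u1 · u2 · u3
Normal form of the second expression: u2 · u3 · u1
No match — not equal.


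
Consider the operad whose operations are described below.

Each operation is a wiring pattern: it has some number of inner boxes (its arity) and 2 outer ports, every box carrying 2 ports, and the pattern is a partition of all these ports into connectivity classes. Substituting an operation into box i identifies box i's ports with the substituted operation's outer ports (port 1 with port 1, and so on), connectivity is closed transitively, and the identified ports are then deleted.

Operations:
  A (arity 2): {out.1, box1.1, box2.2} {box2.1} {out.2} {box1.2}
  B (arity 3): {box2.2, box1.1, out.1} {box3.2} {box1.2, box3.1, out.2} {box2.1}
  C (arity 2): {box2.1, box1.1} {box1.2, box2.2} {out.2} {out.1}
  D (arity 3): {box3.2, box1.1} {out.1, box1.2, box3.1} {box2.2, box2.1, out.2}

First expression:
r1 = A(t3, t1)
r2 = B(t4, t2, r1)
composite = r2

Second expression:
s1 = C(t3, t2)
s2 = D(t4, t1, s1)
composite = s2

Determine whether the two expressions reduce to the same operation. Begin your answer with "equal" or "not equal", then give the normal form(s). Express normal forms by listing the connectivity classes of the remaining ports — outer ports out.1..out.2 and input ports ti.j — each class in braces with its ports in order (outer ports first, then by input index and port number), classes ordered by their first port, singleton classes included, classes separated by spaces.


not equal: they reduce to {out.1, t2.2, t4.1} {out.2, t1.2, t3.1, t4.2} {t1.1} {t2.1} {t3.2} and {out.1, t4.2} {out.2, t1.1, t1.2} {t2.1, t3.1} {t2.2, t3.2} {t4.1}


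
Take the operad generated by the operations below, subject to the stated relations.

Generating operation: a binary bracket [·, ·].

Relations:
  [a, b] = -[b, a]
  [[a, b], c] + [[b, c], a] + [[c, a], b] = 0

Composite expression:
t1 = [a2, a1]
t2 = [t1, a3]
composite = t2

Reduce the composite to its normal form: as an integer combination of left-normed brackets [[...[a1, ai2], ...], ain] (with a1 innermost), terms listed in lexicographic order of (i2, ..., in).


-[[a1, a2], a3]


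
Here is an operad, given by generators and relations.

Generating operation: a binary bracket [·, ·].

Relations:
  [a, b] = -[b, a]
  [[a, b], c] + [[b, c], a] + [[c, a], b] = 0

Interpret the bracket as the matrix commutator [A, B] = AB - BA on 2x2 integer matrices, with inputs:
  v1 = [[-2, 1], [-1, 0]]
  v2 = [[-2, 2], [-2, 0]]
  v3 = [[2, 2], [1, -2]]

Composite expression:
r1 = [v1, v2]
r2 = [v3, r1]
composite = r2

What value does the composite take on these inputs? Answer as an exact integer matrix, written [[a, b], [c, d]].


[v1, v2] = [[0, -2], [-2, 0]]
[v3, [v1, v2]] = [[-2, -8], [8, 2]]

[[-2, -8], [8, 2]]


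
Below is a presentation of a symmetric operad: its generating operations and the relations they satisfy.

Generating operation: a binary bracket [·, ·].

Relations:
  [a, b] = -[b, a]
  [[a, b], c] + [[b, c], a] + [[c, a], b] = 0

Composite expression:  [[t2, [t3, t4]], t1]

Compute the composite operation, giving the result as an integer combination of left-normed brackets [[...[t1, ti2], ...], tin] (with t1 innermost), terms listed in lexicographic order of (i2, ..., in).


-[[[t1, t2], t3], t4] + [[[t1, t2], t4], t3] + [[[t1, t3], t4], t2] - [[[t1, t4], t3], t2]

A multilinear Lie element is pinned by t1-initial words (t1 innermost).
Composite bracket: [[t2, [t3, t4]], t1]
Each bracket splits as ab - ba, giving 8 signed words (2^3 = 8).
Words beginning with t1 determine it all:
  t1t2t3t4 appears with sign -1, giving the term -[[[t1, t2], t3], t4]
  t1t2t4t3 appears with sign +1, giving the term +[[[t1, t2], t4], t3]
  t1t3t4t2 appears with sign +1, giving the term +[[[t1, t3], t4], t2]
  t1t4t3t2 appears with sign -1, giving the term -[[[t1, t4], t3], t2]


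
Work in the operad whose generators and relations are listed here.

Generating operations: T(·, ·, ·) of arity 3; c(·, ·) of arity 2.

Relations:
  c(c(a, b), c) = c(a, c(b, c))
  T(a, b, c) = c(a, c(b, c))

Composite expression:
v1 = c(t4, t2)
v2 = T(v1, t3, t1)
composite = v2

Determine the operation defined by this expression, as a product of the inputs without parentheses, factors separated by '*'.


Every regrouping of T is equal, so read the t-inputs in written order.
c(t4, t2) collapses to t4 * t2
T(c(t4, t2), t3, t1) collapses to t4 * t2 * t3 * t1

t4 * t2 * t3 * t1


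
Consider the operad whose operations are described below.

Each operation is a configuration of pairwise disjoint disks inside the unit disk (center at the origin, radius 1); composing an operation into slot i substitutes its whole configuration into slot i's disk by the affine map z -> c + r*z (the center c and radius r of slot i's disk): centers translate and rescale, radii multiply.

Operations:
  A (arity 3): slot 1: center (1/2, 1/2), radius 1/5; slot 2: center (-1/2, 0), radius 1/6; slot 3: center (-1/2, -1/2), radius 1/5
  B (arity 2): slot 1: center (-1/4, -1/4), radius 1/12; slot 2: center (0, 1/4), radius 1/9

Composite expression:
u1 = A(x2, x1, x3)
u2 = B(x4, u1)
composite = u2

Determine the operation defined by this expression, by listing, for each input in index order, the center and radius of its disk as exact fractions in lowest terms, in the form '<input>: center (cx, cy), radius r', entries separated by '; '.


Follow each x-input down from B: c' goes to c + r*c', radius to r*r'.
x4 passes through 1 substitution, ending at center (-1/4, -1/4), radius 1/12
x2 passes through 2 substitutions, ending at center (1/18, 11/36), radius 1/45
x1 passes through 2 substitutions, ending at center (-1/18, 1/4), radius 1/54
x3 passes through 2 substitutions, ending at center (-1/18, 7/36), radius 1/45

x1: center (-1/18, 1/4), radius 1/54; x2: center (1/18, 11/36), radius 1/45; x3: center (-1/18, 7/36), radius 1/45; x4: center (-1/4, -1/4), radius 1/12


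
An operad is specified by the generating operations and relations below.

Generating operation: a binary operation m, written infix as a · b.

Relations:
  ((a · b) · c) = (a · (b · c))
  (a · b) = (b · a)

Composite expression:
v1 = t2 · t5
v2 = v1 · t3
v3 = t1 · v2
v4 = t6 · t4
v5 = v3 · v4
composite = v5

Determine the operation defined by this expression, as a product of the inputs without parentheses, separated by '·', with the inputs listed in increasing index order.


t1 · t2 · t3 · t4 · t5 · t6


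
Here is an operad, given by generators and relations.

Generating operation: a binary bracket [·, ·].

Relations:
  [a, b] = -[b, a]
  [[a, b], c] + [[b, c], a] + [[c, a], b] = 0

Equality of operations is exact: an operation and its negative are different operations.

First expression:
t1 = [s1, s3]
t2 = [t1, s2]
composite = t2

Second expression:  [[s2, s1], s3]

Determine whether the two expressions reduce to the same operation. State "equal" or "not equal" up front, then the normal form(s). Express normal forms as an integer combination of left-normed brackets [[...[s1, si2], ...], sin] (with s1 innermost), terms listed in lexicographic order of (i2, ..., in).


not equal — first [[s1, s3], s2], second -[[s1, s2], s3]


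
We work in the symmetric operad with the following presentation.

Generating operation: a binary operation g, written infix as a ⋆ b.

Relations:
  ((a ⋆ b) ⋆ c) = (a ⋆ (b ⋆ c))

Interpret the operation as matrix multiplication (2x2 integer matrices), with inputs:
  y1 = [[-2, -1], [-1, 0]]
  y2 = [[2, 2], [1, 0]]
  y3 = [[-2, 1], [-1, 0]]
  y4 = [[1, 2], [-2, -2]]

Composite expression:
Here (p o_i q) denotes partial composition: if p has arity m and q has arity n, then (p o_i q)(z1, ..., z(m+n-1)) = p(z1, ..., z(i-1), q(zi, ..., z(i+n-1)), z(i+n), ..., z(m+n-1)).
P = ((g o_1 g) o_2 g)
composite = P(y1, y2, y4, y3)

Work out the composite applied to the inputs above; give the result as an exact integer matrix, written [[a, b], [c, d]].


(y2 ⋆ y4) = [[-2, 0], [1, 2]]
(y1 ⋆ (y2 ⋆ y4)) = [[3, -2], [2, 0]]
((y1 ⋆ (y2 ⋆ y4)) ⋆ y3) = [[-4, 3], [-4, 2]]

[[-4, 3], [-4, 2]]


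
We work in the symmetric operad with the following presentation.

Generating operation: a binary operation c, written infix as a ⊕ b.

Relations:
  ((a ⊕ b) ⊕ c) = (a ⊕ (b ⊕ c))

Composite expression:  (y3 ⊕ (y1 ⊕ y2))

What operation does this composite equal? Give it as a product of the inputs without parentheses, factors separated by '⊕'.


y3 ⊕ y1 ⊕ y2

Key point: c is associative — brackets drop, the y-order remains.
(y1 ⊕ y2) spells out as y1 ⊕ y2
(y3 ⊕ (y1 ⊕ y2)) spells out as y3 ⊕ y1 ⊕ y2


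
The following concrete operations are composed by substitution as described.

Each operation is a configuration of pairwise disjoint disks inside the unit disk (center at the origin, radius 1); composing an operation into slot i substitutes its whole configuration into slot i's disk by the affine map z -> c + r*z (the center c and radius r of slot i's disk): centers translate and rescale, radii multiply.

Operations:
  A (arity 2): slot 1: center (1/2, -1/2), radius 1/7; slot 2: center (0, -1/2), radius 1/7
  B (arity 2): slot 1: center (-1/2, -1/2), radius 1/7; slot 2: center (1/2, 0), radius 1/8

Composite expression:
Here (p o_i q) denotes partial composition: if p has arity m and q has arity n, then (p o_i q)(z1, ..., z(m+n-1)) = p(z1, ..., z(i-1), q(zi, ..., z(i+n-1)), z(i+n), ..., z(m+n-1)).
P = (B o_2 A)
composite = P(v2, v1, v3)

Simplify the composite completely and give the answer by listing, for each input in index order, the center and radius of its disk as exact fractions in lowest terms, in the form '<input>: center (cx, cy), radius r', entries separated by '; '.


Each v-disk chains the slot maps above it in B; radii multiply.
input v2: applying the 1 nested substitution gives center (-1/2, -1/2), radius 1/7
input v1: applying the 2 nested substitutions gives center (9/16, -1/16), radius 1/56
input v3: applying the 2 nested substitutions gives center (1/2, -1/16), radius 1/56

v1: center (9/16, -1/16), radius 1/56; v2: center (-1/2, -1/2), radius 1/7; v3: center (1/2, -1/16), radius 1/56


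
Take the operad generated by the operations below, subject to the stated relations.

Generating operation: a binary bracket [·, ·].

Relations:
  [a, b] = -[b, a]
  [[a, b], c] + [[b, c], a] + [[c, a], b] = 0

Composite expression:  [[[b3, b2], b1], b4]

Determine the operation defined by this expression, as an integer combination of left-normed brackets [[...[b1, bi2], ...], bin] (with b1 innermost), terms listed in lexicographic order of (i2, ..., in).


[[[b1, b2], b3], b4] - [[[b1, b3], b2], b4]


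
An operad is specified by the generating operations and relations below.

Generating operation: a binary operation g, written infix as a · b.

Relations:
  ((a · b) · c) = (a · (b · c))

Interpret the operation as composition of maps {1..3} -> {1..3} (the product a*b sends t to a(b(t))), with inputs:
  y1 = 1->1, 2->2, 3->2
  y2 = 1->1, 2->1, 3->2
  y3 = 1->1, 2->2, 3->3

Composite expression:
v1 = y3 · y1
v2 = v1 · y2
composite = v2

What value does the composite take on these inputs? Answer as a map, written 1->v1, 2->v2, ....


1->1, 2->1, 3->2


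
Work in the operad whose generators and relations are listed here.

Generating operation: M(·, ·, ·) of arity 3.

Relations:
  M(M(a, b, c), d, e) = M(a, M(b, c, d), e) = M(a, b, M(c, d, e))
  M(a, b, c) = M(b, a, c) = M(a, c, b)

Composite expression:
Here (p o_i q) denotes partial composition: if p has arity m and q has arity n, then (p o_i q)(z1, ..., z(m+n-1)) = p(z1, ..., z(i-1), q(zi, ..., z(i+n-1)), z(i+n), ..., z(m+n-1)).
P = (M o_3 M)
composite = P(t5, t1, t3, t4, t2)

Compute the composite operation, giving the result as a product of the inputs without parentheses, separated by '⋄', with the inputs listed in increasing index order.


t1 ⋄ t2 ⋄ t3 ⋄ t4 ⋄ t5

Reordering under M is free, so list the t-inputs canonically.
M(t3, t4, t2) collapses to t3 ⋄ t4 ⋄ t2
M(t5, t1, M(t3, t4, t2)) collapses to t5 ⋄ t1 ⋄ t3 ⋄ t4 ⋄ t2
putting the inputs in ascending order: t1 ⋄ t2 ⋄ t3 ⋄ t4 ⋄ t5


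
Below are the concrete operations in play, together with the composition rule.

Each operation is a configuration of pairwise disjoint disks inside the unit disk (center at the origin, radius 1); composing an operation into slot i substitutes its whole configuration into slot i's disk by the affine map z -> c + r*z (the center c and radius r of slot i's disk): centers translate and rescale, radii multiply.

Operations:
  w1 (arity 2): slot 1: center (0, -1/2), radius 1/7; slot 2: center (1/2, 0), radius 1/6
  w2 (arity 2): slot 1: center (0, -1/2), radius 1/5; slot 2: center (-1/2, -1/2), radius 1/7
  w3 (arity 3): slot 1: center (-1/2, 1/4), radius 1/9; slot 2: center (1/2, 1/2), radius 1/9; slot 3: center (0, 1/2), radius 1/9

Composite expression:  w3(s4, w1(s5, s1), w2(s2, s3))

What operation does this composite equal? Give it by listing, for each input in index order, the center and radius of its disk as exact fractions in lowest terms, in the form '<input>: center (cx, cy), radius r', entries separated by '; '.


s1: center (5/9, 1/2), radius 1/54; s2: center (0, 4/9), radius 1/45; s3: center (-1/18, 4/9), radius 1/63; s4: center (-1/2, 1/4), radius 1/9; s5: center (1/2, 4/9), radius 1/63

Nesting under w3 composes maps z -> c + r*z down each s-path.
tracing s4 down its 1-map path: center (-1/2, 1/4), radius 1/9
tracing s5 down its 2-map path: center (1/2, 4/9), radius 1/63
tracing s1 down its 2-map path: center (5/9, 1/2), radius 1/54
tracing s2 down its 2-map path: center (0, 4/9), radius 1/45
tracing s3 down its 2-map path: center (-1/18, 4/9), radius 1/63


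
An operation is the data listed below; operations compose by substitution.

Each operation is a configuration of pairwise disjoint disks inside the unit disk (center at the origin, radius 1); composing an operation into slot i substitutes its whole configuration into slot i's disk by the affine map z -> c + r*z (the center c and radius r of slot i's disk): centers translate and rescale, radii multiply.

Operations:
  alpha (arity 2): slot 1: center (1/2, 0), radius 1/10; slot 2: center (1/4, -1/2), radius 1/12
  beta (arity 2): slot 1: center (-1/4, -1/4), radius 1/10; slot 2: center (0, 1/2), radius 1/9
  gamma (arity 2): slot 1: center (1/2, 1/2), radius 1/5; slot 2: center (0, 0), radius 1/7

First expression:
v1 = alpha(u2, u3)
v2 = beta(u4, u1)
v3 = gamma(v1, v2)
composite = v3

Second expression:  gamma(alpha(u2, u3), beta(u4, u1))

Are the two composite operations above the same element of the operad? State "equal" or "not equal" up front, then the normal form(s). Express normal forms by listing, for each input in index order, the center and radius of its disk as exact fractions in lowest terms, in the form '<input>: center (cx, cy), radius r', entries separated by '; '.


equal; both compose to u1: center (0, 1/14), radius 1/63; u2: center (3/5, 1/2), radius 1/50; u3: center (11/20, 2/5), radius 1/60; u4: center (-1/28, -1/28), radius 1/70


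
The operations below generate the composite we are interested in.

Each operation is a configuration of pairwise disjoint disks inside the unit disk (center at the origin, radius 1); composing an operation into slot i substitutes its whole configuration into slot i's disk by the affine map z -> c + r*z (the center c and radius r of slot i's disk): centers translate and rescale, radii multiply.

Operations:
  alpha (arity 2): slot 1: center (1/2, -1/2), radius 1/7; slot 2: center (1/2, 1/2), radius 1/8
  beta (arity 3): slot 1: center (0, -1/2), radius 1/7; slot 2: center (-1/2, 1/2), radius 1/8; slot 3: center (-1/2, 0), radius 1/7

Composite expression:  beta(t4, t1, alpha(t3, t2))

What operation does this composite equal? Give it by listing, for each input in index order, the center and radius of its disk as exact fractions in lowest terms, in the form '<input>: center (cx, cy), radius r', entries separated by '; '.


t1: center (-1/2, 1/2), radius 1/8; t2: center (-3/7, 1/14), radius 1/56; t3: center (-3/7, -1/14), radius 1/49; t4: center (0, -1/2), radius 1/7


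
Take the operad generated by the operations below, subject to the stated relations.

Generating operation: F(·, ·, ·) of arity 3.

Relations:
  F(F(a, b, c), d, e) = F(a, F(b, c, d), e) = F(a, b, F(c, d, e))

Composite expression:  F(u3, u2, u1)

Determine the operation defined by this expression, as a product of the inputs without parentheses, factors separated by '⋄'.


u3 ⋄ u2 ⋄ u1

The F-tree's shape is irrelevant; the u-reading-order decides.
F(u3, u2, u1) linearizes to u3 ⋄ u2 ⋄ u1


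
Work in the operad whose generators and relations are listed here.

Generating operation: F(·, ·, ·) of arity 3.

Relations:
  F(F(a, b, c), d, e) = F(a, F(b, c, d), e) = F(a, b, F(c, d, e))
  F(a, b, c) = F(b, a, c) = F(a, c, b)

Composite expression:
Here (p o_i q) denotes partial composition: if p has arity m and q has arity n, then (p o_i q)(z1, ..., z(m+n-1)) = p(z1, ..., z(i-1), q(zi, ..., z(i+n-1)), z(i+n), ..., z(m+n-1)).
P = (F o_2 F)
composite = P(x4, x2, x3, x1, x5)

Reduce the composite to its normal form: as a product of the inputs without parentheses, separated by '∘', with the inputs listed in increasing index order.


Shape and order are irrelevant to F; the x-input set decides.
F(x2, x3, x1) linearizes to x2 ∘ x3 ∘ x1
F(x4, F(x2, x3, x1), x5) linearizes to x4 ∘ x2 ∘ x3 ∘ x1 ∘ x5
putting the inputs in ascending order: x1 ∘ x2 ∘ x3 ∘ x4 ∘ x5

x1 ∘ x2 ∘ x3 ∘ x4 ∘ x5


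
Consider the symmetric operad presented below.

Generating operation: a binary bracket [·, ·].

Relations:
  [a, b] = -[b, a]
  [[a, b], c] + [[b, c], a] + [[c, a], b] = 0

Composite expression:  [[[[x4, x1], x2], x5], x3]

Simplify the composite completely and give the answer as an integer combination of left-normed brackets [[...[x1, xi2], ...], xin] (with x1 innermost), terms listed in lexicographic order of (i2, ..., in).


-[[[[x1, x4], x2], x5], x3]


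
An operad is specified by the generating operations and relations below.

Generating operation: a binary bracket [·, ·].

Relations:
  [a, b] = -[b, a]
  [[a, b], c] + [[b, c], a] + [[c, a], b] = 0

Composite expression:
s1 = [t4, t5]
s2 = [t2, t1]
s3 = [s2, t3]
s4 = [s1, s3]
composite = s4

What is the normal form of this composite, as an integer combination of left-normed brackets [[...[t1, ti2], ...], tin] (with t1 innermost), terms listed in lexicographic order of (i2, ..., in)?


[[[[t1, t2], t3], t4], t5] - [[[[t1, t2], t3], t5], t4]

In the tensor algebra, words opening t1 carry the t1-anchored form.
Composite bracket: [[t4, t5], [[t2, t1], t3]]
Expanding via [a, b] = ab - ba: 16 signed words (2^4 = 16).
Keep just the words that open with t1:
  word t1t2t3t4t5 has sign +1, contributing +[[[[t1, t2], t3], t4], t5]
  word t1t2t3t5t4 has sign -1, contributing -[[[[t1, t2], t3], t5], t4]


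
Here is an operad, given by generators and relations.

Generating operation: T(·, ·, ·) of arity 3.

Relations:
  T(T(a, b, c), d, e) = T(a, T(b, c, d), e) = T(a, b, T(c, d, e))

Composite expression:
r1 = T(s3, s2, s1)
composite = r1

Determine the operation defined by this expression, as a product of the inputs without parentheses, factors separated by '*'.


s3 * s2 * s1

Every regrouping of T is equal, so read the s-inputs in written order.
T(s3, s2, s1) reduces to s3 * s2 * s1


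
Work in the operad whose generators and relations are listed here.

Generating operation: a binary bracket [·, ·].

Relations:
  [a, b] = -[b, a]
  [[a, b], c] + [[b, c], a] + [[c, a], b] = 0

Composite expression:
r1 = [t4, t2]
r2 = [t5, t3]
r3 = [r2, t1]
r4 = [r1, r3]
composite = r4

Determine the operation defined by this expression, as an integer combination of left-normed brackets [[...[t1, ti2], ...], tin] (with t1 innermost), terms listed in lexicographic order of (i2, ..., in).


[[[[t1, t3], t5], t2], t4] - [[[[t1, t3], t5], t4], t2] - [[[[t1, t5], t3], t2], t4] + [[[[t1, t5], t3], t4], t2]

Skip Jacobi rewriting: expand, keep t1-initial words, read off terms.
Composite bracket: [[t4, t2], [[t5, t3], t1]]
Under [a, b] = ab - ba we get 16 signed associative words (2^4 = 16).
Coefficients come from the t1-initial words:
  the word t1t3t5t2t4 carries sign +1 and contributes +[[[[t1, t3], t5], t2], t4]
  the word t1t3t5t4t2 carries sign -1 and contributes -[[[[t1, t3], t5], t4], t2]
  the word t1t5t3t2t4 carries sign -1 and contributes -[[[[t1, t5], t3], t2], t4]
  the word t1t5t3t4t2 carries sign +1 and contributes +[[[[t1, t5], t3], t4], t2]


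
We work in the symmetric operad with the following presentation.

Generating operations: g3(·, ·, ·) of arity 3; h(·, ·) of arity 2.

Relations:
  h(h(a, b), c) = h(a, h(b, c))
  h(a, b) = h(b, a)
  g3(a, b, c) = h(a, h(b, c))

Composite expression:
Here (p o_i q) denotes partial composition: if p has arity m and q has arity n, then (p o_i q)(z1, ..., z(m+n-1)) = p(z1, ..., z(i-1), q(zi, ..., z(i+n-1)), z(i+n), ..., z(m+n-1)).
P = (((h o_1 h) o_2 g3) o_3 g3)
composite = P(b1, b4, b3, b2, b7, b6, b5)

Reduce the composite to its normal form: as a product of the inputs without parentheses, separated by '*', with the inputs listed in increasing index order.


b1 * b2 * b3 * b4 * b5 * b6 * b7

Any arrangement under h is one operation, so sort the b-inputs.
g3(b3, b2, b7) reduces to b3 * b2 * b7
g3(b4, g3(b3, b2, b7), b6) reduces to b4 * b3 * b2 * b7 * b6
h(b1, g3(b4, g3(b3, b2, b7), b6)) reduces to b1 * b4 * b3 * b2 * b7 * b6
h(h(b1, g3(b4, g3(b3, b2, b7), b6)), b5) reduces to b1 * b4 * b3 * b2 * b7 * b6 * b5
the factors in increasing index order: b1 * b2 * b3 * b4 * b5 * b6 * b7


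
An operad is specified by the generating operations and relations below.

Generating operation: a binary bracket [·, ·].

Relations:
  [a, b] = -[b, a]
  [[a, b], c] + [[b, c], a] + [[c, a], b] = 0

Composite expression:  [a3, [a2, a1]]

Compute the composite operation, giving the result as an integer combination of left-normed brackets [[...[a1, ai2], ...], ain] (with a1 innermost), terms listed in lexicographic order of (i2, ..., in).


[[a1, a2], a3]

A multilinear Lie element is pinned by a1-initial words (a1 innermost).
Composite bracket: [a3, [a2, a1]]
Under [a, b] = ab - ba we get 4 signed associative words (2^2 = 4).
Only words starting with a1 matter:
  a1a2a3 (sign +1) contributes +[[a1, a2], a3]


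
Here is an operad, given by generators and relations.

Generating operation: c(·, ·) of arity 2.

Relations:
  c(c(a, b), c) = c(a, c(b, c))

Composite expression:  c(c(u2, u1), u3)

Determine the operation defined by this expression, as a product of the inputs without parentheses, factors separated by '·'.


u2 · u1 · u3

Associativity of c dissolves the nesting; only the u-input order survives.
c(u2, u1) reduces to u2 · u1
c(c(u2, u1), u3) reduces to u2 · u1 · u3


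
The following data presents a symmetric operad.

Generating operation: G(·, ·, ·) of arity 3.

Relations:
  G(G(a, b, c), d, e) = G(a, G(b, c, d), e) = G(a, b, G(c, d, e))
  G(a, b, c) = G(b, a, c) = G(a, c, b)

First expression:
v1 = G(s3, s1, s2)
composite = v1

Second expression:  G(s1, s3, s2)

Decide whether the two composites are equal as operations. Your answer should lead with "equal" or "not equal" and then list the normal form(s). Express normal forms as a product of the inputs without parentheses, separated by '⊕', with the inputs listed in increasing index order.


The first composite normalizes to s1 ⊕ s2 ⊕ s3
The second composite normalizes to s1 ⊕ s2 ⊕ s3
The forms coincide; equal.

equal — both sides give s1 ⊕ s2 ⊕ s3


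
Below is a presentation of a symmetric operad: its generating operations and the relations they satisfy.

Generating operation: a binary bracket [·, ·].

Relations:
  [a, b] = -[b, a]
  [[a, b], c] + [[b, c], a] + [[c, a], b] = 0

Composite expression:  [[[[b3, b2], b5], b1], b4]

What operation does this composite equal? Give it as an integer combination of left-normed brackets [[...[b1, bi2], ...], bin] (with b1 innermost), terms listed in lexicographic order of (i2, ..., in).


Expand each bracket as ab - ba; the b1-initial words give the coefficients.
Composite bracket: [[[[b3, b2], b5], b1], b4]
Each bracket splits as ab - ba, giving 16 signed words (2^4 = 16).
Only words starting with b1 matter:
  word b1b2b3b5b4 has sign +1, contributing +[[[[b1, b2], b3], b5], b4]
  word b1b3b2b5b4 has sign -1, contributing -[[[[b1, b3], b2], b5], b4]
  word b1b5b2b3b4 has sign -1, contributing -[[[[b1, b5], b2], b3], b4]
  word b1b5b3b2b4 has sign +1, contributing +[[[[b1, b5], b3], b2], b4]

[[[[b1, b2], b3], b5], b4] - [[[[b1, b3], b2], b5], b4] - [[[[b1, b5], b2], b3], b4] + [[[[b1, b5], b3], b2], b4]


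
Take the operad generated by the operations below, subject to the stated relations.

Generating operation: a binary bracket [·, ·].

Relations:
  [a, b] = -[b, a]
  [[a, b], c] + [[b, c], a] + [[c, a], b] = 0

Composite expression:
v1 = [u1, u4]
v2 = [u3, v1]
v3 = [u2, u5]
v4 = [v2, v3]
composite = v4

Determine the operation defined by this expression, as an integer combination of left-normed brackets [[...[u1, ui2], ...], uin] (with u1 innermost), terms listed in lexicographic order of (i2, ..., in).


-[[[[u1, u4], u3], u2], u5] + [[[[u1, u4], u3], u5], u2]


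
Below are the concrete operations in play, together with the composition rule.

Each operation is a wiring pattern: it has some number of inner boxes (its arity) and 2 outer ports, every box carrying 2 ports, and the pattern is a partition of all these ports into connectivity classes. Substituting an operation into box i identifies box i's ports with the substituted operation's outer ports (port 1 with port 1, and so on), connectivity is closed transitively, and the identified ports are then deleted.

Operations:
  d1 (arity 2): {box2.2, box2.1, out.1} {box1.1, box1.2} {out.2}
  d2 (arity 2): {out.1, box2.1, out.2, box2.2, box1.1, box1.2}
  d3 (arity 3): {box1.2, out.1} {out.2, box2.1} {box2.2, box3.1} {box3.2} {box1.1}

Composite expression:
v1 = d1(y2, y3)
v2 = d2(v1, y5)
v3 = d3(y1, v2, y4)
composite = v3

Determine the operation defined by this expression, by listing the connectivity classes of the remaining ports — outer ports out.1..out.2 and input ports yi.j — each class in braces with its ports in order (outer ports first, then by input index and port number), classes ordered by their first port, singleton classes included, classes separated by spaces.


{out.1, y1.2} {out.2, y3.1, y3.2, y4.1, y5.1, y5.2} {y1.1} {y2.1, y2.2} {y4.2}

Reachability decides: close wires over d3-identified ports.
through d1, on inputs (y2, y3): {out.1, y3.1, y3.2} {out.2} {y2.1, y2.2} (out.j = stage outer ports)
through d2, on inputs (y2, y3, y5): {out.1, out.2, y3.1, y3.2, y5.1, y5.2} {y2.1, y2.2} (out.j = stage outer ports)
through d3, on inputs (y1, y2, y3, y5, y4): {out.1, y1.2} {out.2, y3.1, y3.2, y4.1, y5.1, y5.2} {y1.1} {y2.1, y2.2} {y4.2} (out.j = stage outer ports)


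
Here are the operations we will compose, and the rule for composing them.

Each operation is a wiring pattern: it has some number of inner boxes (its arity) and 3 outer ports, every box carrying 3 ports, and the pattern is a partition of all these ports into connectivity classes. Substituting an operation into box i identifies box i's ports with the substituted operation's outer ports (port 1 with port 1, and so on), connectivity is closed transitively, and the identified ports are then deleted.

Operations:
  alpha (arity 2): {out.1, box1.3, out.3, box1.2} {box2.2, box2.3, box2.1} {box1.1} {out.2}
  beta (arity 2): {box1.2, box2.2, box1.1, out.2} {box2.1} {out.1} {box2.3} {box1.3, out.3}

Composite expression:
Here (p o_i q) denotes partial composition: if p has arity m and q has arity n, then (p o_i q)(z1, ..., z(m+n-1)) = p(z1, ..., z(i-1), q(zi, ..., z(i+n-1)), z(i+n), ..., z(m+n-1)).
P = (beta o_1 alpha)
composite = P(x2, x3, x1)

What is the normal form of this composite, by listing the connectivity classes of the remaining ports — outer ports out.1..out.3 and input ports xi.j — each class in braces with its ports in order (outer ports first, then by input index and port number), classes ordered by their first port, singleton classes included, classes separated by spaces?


{out.1} {out.2, out.3, x1.2, x2.2, x2.3} {x1.1} {x1.3} {x2.1} {x3.1, x3.2, x3.3}

Substituting into beta glues patterns; closure does the rest.
the subtree at alpha composes to {out.1, out.3, x2.2, x2.3} {out.2} {x2.1} {x3.1, x3.2, x3.3} on (x2, x3); out.j = own outer ports
the subtree at beta composes to {out.1} {out.2, out.3, x1.2, x2.2, x2.3} {x1.1} {x1.3} {x2.1} {x3.1, x3.2, x3.3} on (x2, x3, x1); out.j = own outer ports


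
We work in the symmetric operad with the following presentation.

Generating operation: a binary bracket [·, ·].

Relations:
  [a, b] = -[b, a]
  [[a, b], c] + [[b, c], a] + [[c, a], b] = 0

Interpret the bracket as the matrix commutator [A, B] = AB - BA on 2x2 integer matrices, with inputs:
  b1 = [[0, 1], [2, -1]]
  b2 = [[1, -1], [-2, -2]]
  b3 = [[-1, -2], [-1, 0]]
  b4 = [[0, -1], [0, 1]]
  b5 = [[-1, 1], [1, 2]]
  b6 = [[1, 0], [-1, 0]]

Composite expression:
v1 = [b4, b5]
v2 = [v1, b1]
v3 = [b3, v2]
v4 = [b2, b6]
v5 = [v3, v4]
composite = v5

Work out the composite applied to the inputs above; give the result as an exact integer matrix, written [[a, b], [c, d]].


[[-61, 60], [62, 61]]

[b4, b5] = [[-1, -4], [1, 1]]
[[b4, b5], b1] = [[-9, 2], [5, 9]]
[b3, [[b4, b5], b1]] = [[-8, -38], [23, 8]]
[b2, b6] = [[1, 1], [1, -1]]
[[b3, [[b4, b5], b1]], [b2, b6]] = [[-61, 60], [62, 61]]


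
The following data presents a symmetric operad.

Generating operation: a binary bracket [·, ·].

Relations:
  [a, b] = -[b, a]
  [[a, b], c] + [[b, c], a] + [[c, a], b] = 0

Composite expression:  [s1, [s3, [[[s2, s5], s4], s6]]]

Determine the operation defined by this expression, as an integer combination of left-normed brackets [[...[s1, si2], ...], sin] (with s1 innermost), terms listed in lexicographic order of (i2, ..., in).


-[[[[[s1, s2], s5], s4], s6], s3] + [[[[[s1, s3], s2], s5], s4], s6] - [[[[[s1, s3], s4], s2], s5], s6] + [[[[[s1, s3], s4], s5], s2], s6] - [[[[[s1, s3], s5], s2], s4], s6] - [[[[[s1, s3], s6], s2], s5], s4] + [[[[[s1, s3], s6], s4], s2], s5] - [[[[[s1, s3], s6], s4], s5], s2] + [[[[[s1, s3], s6], s5], s2], s4] + [[[[[s1, s4], s2], s5], s6], s3] - [[[[[s1, s4], s5], s2], s6], s3] + [[[[[s1, s5], s2], s4], s6], s3] + [[[[[s1, s6], s2], s5], s4], s3] - [[[[[s1, s6], s4], s2], s5], s3] + [[[[[s1, s6], s4], s5], s2], s3] - [[[[[s1, s6], s5], s2], s4], s3]

A multilinear Lie element is pinned by s1-initial words (s1 innermost).
Composite bracket: [s1, [s3, [[[s2, s5], s4], s6]]]
Each bracket splits as ab - ba, giving 32 signed words (2^5 = 32).
Only words starting with s1 matter:
  from s1s2s5s4s6s3, sign -1: term -[[[[[s1, s2], s5], s4], s6], s3]
  from s1s3s2s5s4s6, sign +1: term +[[[[[s1, s3], s2], s5], s4], s6]
  from s1s3s4s2s5s6, sign -1: term -[[[[[s1, s3], s4], s2], s5], s6]
  from s1s3s4s5s2s6, sign +1: term +[[[[[s1, s3], s4], s5], s2], s6]
  from s1s3s5s2s4s6, sign -1: term -[[[[[s1, s3], s5], s2], s4], s6]
  from s1s3s6s2s5s4, sign -1: term -[[[[[s1, s3], s6], s2], s5], s4]
  from s1s3s6s4s2s5, sign +1: term +[[[[[s1, s3], s6], s4], s2], s5]
  from s1s3s6s4s5s2, sign -1: term -[[[[[s1, s3], s6], s4], s5], s2]
  from s1s3s6s5s2s4, sign +1: term +[[[[[s1, s3], s6], s5], s2], s4]
  from s1s4s2s5s6s3, sign +1: term +[[[[[s1, s4], s2], s5], s6], s3]
  from s1s4s5s2s6s3, sign -1: term -[[[[[s1, s4], s5], s2], s6], s3]
  from s1s5s2s4s6s3, sign +1: term +[[[[[s1, s5], s2], s4], s6], s3]
  from s1s6s2s5s4s3, sign +1: term +[[[[[s1, s6], s2], s5], s4], s3]
  from s1s6s4s2s5s3, sign -1: term -[[[[[s1, s6], s4], s2], s5], s3]
  from s1s6s4s5s2s3, sign +1: term +[[[[[s1, s6], s4], s5], s2], s3]
  from s1s6s5s2s4s3, sign -1: term -[[[[[s1, s6], s5], s2], s4], s3]
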